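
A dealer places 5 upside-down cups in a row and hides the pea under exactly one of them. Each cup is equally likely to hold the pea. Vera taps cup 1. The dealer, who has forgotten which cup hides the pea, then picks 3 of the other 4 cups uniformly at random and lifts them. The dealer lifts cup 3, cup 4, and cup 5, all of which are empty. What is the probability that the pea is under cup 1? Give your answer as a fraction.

Consider each possible location of the pea in turn.
If it is under either of cups 1 and 2 (prior 1/5 each): the dealer picks exactly this set with probability 1/4 regardless, and none is the prize; weight (1/5)·(1/4) = 1/20 each.
If it is under any of cups 3, 4, and 5 (prior 1/5 each): that cup was opened and seen not to hold the prize — ruled out; weight (1/5)·0 = 0 each.
The weights sum to 1/10.
So P(the pea under cup 1 | the dealer opened cup 3, cup 4, and cup 5) = (1/20) / (1/10) = 1/2.

1/2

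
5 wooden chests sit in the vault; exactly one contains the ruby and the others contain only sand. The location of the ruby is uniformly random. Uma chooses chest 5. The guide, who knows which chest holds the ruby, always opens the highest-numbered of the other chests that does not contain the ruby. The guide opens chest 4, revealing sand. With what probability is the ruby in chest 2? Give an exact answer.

Apply Bayes' rule, conditioning on where the ruby actually is.
If it is in any of chests 1, 2, 3, and 5 (prior 1/5 each): chest 4 is the highest-numbered option available, probability 1; weight (1/5)·1 = 1/5 each.
If it is in chest 4 (prior 1/5): the guide opened chest 4, so this case is ruled out; weight (1/5)·0 = 0.
The weights sum to 4/5.
So P(the ruby in chest 2 | the guide opened chest 4) = (1/5) / (4/5) = 1/4.

1/4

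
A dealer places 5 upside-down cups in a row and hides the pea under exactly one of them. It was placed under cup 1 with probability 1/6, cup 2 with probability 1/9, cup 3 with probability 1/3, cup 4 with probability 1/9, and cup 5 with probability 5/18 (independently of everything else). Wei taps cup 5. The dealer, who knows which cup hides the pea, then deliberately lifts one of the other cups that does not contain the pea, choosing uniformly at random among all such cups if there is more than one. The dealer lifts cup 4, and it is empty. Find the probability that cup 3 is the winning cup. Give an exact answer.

24/59

Condition on the true location of the pea.
If it is under cup 1 (prior 1/6): the dealer has 3 equally likely choices, so probability 1/3; weight (1/6)·(1/3) = 1/18.
If it is under cup 2 (prior 1/9): the dealer has 3 equally likely choices, so probability 1/3; weight (1/9)·(1/3) = 1/27.
If it is under cup 3 (prior 1/3): the dealer has 3 equally likely choices, so probability 1/3; weight (1/3)·(1/3) = 1/9.
If it is under cup 4 (prior 1/9): the dealer opened cup 4, so this case is ruled out; weight (1/9)·0 = 0.
If it is under cup 5 (prior 5/18): the dealer has 4 equally likely choices, so probability 1/4; weight (5/18)·(1/4) = 5/72.
The weights sum to 59/216.
So P(the pea under cup 3 | the dealer opened cup 4) = (1/9) / (59/216) = 24/59.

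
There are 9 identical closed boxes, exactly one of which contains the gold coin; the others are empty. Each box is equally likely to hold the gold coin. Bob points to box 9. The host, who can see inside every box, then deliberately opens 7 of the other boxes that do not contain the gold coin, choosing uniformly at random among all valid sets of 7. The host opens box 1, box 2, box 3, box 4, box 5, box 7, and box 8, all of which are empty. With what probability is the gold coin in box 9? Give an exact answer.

Condition on the true location of the gold coin.
If it is in any of boxes 1, 2, 3, 4, 5, 7, and 8 (prior 1/9 each): that box was opened and seen not to hold the prize — ruled out; weight (1/9)·0 = 0 each.
If it is in box 6 (prior 1/9): the host has no choice, probability 1; weight (1/9)·1 = 1/9.
If it is in box 9 (prior 1/9): the host has 8 equally likely choices, so probability 1/8; weight (1/9)·(1/8) = 1/72.
The weights sum to 1/8.
So P(the gold coin in box 9 | the host opened box 1, box 2, box 3, box 4, box 5, box 7, and box 8) = (1/72) / (1/8) = 1/9.

1/9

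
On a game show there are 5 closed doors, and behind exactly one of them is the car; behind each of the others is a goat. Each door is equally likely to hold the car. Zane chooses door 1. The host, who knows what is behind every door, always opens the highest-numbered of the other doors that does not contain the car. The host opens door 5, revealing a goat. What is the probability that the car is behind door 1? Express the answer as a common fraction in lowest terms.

Condition on the true location of the car.
If it is behind any of doors 1, 2, 3, and 4 (prior 1/5 each): door 5 is the highest-numbered option available, probability 1; weight (1/5)·1 = 1/5 each.
If it is behind door 5 (prior 1/5): the host opened door 5, so this case is ruled out; weight (1/5)·0 = 0.
The weights sum to 4/5.
So P(the car behind door 1 | the host opened door 5) = (1/5) / (4/5) = 1/4.

1/4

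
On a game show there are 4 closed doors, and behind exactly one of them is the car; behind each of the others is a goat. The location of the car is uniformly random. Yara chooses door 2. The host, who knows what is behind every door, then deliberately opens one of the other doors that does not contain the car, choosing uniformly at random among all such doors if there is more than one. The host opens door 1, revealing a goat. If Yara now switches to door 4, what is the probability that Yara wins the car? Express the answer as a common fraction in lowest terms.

Consider each possible location of the car in turn.
If it is behind door 1 (prior 1/4): the host opened door 1, so this case is ruled out; weight (1/4)·0 = 0.
If it is behind door 2 (prior 1/4): the host has 3 equally likely choices, so probability 1/3; weight (1/4)·(1/3) = 1/12.
If it is behind either of doors 3 and 4 (prior 1/4 each): the host has 2 equally likely choices, so probability 1/2; weight (1/4)·(1/2) = 1/8 each.
The weights sum to 1/3.
So P(the car behind door 4 | the host opened door 1) = (1/8) / (1/3) = 3/8.

3/8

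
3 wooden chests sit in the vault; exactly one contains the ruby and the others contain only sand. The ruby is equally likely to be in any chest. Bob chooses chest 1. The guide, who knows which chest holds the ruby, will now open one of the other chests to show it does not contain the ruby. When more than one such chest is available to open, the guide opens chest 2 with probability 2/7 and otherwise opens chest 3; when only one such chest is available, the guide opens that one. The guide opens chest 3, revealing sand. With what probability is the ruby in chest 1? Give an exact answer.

5/12

Condition on the true location of the ruby.
If it is in chest 1 (prior 1/3): chest 2 is available but not opened, probability 5/7; weight (1/3)·(5/7) = 5/21.
If it is in chest 2 (prior 1/3): only chest 3 is available, probability 1; weight (1/3)·1 = 1/3.
If it is in chest 3 (prior 1/3): the guide opened chest 3, so this case is ruled out; weight (1/3)·0 = 0.
The weights sum to 4/7.
So P(the ruby in chest 1 | the guide opened chest 3) = (5/21) / (4/7) = 5/12.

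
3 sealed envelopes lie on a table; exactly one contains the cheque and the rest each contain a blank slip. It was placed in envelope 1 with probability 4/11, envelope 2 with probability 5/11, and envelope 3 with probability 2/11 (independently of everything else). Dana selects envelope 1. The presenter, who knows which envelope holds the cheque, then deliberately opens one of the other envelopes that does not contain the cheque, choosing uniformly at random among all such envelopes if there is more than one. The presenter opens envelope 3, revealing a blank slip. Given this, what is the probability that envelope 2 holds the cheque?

5/7

Apply Bayes' rule, conditioning on where the cheque actually is.
If it is in envelope 1 (prior 4/11): the presenter has 2 equally likely choices, so probability 1/2; weight (4/11)·(1/2) = 2/11.
If it is in envelope 2 (prior 5/11): the presenter has no choice, probability 1; weight (5/11)·1 = 5/11.
If it is in envelope 3 (prior 2/11): the presenter opened envelope 3, so this case is ruled out; weight (2/11)·0 = 0.
The weights sum to 7/11.
So P(the cheque in envelope 2 | the presenter opened envelope 3) = (5/11) / (7/11) = 5/7.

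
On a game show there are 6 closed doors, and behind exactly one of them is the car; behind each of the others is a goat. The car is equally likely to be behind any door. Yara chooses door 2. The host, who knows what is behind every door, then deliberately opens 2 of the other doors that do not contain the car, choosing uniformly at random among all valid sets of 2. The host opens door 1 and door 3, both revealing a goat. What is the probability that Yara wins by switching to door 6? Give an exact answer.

5/18

Apply Bayes' rule, conditioning on where the car actually is.
If it is behind either of doors 1 and 3 (prior 1/6 each): that door was opened and seen not to hold the prize — ruled out; weight (1/6)·0 = 0 each.
If it is behind door 2 (prior 1/6): the host has 10 equally likely choices, so probability 1/10; weight (1/6)·(1/10) = 1/60.
If it is behind any of doors 4, 5, and 6 (prior 1/6 each): the host has 6 equally likely choices, so probability 1/6; weight (1/6)·(1/6) = 1/36 each.
The weights sum to 1/10.
So P(the car behind door 6 | the host opened door 1 and door 3) = (1/36) / (1/10) = 5/18.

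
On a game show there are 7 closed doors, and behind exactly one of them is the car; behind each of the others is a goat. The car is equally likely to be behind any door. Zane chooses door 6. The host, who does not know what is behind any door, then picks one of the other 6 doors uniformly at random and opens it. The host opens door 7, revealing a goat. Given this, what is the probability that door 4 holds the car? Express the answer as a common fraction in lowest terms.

1/6

Because the host chose which door to open without knowing where the car is, the choice is independent of the prize location. Learning that door 7 does not hold the car simply rules out that one location and leaves the remaining 6 doors still equally likely by symmetry.
So P(the car behind door 4) = 1/6.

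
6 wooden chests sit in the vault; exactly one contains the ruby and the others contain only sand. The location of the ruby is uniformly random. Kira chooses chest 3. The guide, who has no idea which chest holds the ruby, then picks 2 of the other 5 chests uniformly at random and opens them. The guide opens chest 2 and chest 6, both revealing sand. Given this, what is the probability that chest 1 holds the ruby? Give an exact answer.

1/4

Condition on the true location of the ruby.
If it is in any of chests 1, 3, 4, and 5 (prior 1/6 each): the guide picks exactly this set with probability 1/10 regardless, and none is the prize; weight (1/6)·(1/10) = 1/60 each.
If it is in either of chests 2 and 6 (prior 1/6 each): that chest was opened and seen not to hold the prize — ruled out; weight (1/6)·0 = 0 each.
The weights sum to 1/15.
So P(the ruby in chest 1 | the guide opened chest 2 and chest 6) = (1/60) / (1/15) = 1/4.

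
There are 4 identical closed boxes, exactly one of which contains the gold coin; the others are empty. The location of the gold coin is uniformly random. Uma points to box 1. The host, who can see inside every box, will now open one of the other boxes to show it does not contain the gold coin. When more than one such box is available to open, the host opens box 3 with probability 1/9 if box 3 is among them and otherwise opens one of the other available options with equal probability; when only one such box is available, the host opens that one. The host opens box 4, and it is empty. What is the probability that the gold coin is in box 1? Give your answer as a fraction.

Apply Bayes' rule, conditioning on where the gold coin actually is.
If it is in box 1 (prior 1/4): box 3 is available but not opened; box 4 gets probability (1 − 1/9)/2 = 4/9; weight (1/4)·(4/9) = 1/9.
If it is in box 2 (prior 1/4): box 3 is available but not opened, probability 8/9; weight (1/4)·(8/9) = 2/9.
If it is in box 3 (prior 1/4): box 3 holds the prize so is unavailable; the host chooses uniformly among the 2 others, probability 1/2; weight (1/4)·(1/2) = 1/8.
If it is in box 4 (prior 1/4): the host opened box 4, so this case is ruled out; weight (1/4)·0 = 0.
The weights sum to 11/24.
So P(the gold coin in box 1 | the host opened box 4) = (1/9) / (11/24) = 8/33.

8/33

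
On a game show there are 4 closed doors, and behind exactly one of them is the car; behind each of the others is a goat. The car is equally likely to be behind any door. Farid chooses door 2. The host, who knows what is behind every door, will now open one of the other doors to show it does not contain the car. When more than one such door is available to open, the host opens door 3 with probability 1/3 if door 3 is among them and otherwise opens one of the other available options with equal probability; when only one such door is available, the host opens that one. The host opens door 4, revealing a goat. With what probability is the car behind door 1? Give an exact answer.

Condition on the true location of the car.
If it is behind door 1 (prior 1/4): door 3 is available but not opened, probability 2/3; weight (1/4)·(2/3) = 1/6.
If it is behind door 2 (prior 1/4): door 3 is available but not opened; door 4 gets probability (1 − 1/3)/2 = 1/3; weight (1/4)·(1/3) = 1/12.
If it is behind door 3 (prior 1/4): door 3 holds the prize so is unavailable; the host chooses uniformly among the 2 others, probability 1/2; weight (1/4)·(1/2) = 1/8.
If it is behind door 4 (prior 1/4): the host opened door 4, so this case is ruled out; weight (1/4)·0 = 0.
The weights sum to 3/8.
So P(the car behind door 1 | the host opened door 4) = (1/6) / (3/8) = 4/9.

4/9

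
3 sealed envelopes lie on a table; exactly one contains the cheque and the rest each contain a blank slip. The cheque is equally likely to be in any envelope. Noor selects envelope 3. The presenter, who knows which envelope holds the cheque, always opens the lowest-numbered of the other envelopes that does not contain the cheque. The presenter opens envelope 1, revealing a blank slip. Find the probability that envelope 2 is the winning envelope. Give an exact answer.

Apply Bayes' rule, conditioning on where the cheque actually is.
If it is in envelope 1 (prior 1/3): the presenter opened envelope 1, so this case is ruled out; weight (1/3)·0 = 0.
If it is in either of envelopes 2 and 3 (prior 1/3 each): envelope 1 is the lowest-numbered option available, probability 1; weight (1/3)·1 = 1/3 each.
The weights sum to 2/3.
So P(the cheque in envelope 2 | the presenter opened envelope 1) = (1/3) / (2/3) = 1/2.

1/2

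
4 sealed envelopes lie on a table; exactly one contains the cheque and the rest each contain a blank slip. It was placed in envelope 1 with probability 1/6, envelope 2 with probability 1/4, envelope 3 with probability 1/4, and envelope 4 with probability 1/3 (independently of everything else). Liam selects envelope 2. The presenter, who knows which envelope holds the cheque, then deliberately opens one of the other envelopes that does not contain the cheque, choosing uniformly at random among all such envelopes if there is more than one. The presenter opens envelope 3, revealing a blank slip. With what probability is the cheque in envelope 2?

Consider each possible location of the cheque in turn.
If it is in envelope 1 (prior 1/6): the presenter has 2 equally likely choices, so probability 1/2; weight (1/6)·(1/2) = 1/12.
If it is in envelope 2 (prior 1/4): the presenter has 3 equally likely choices, so probability 1/3; weight (1/4)·(1/3) = 1/12.
If it is in envelope 3 (prior 1/4): the presenter opened envelope 3, so this case is ruled out; weight (1/4)·0 = 0.
If it is in envelope 4 (prior 1/3): the presenter has 2 equally likely choices, so probability 1/2; weight (1/3)·(1/2) = 1/6.
The weights sum to 1/3.
So P(the cheque in envelope 2 | the presenter opened envelope 3) = (1/12) / (1/3) = 1/4.

1/4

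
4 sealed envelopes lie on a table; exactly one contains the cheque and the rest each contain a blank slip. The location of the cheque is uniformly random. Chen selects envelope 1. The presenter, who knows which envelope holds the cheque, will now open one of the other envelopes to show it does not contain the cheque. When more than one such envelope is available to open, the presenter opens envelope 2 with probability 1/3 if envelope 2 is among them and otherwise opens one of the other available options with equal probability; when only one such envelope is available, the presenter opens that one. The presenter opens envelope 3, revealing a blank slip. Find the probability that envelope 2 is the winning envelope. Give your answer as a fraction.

1/3

Condition on the true location of the cheque.
If it is in envelope 1 (prior 1/4): envelope 2 is available but not opened; envelope 3 gets probability (1 − 1/3)/2 = 1/3; weight (1/4)·(1/3) = 1/12.
If it is in envelope 2 (prior 1/4): envelope 2 holds the prize so is unavailable; the presenter chooses uniformly among the 2 others, probability 1/2; weight (1/4)·(1/2) = 1/8.
If it is in envelope 3 (prior 1/4): the presenter opened envelope 3, so this case is ruled out; weight (1/4)·0 = 0.
If it is in envelope 4 (prior 1/4): envelope 2 is available but not opened, probability 2/3; weight (1/4)·(2/3) = 1/6.
The weights sum to 3/8.
So P(the cheque in envelope 2 | the presenter opened envelope 3) = (1/8) / (3/8) = 1/3.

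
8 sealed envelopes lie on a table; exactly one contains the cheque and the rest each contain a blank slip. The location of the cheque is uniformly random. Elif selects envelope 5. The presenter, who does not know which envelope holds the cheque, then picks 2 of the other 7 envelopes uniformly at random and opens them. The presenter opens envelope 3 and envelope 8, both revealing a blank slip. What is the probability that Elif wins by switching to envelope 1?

Because the presenter chose which envelopes to open without knowing where the cheque is, the choice is independent of the prize location. Learning that none of the 2 opened envelopes holds the cheque simply rules out those 2 locations and leaves the remaining 6 envelopes still equally likely by symmetry.
So P(the cheque in envelope 1) = 1/6.

1/6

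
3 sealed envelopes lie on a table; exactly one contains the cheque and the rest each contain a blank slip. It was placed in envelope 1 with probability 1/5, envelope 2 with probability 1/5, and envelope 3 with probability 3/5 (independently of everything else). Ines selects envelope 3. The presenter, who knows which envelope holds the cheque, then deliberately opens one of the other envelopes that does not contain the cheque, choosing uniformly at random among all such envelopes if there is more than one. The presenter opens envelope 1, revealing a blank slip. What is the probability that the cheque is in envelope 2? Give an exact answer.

2/5

Apply Bayes' rule, conditioning on where the cheque actually is.
If it is in envelope 1 (prior 1/5): the presenter opened envelope 1, so this case is ruled out; weight (1/5)·0 = 0.
If it is in envelope 2 (prior 1/5): the presenter has no choice, probability 1; weight (1/5)·1 = 1/5.
If it is in envelope 3 (prior 3/5): the presenter has 2 equally likely choices, so probability 1/2; weight (3/5)·(1/2) = 3/10.
The weights sum to 1/2.
So P(the cheque in envelope 2 | the presenter opened envelope 1) = (1/5) / (1/2) = 2/5.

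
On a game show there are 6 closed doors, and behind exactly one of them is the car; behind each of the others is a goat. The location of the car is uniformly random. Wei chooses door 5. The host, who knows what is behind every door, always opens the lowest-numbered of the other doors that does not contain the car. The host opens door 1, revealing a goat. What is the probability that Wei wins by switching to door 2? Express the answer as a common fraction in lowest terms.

Condition on the true location of the car.
If it is behind door 1 (prior 1/6): the host opened door 1, so this case is ruled out; weight (1/6)·0 = 0.
If it is behind any of doors 2, 3, 4, 5, and 6 (prior 1/6 each): door 1 is the lowest-numbered option available, probability 1; weight (1/6)·1 = 1/6 each.
The weights sum to 5/6.
So P(the car behind door 2 | the host opened door 1) = (1/6) / (5/6) = 1/5.

1/5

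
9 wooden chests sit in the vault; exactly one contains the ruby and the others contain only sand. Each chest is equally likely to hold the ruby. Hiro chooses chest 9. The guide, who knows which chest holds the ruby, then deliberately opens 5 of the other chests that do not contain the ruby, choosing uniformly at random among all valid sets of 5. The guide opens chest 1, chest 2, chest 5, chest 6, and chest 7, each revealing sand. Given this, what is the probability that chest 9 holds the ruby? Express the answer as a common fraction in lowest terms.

1/9

Consider each possible location of the ruby in turn.
If it is in any of chests 1, 2, 5, 6, and 7 (prior 1/9 each): that chest was opened and seen not to hold the prize — ruled out; weight (1/9)·0 = 0 each.
If it is in any of chests 3, 4, and 8 (prior 1/9 each): the guide has 21 equally likely choices, so probability 1/21; weight (1/9)·(1/21) = 1/189 each.
If it is in chest 9 (prior 1/9): the guide has 56 equally likely choices, so probability 1/56; weight (1/9)·(1/56) = 1/504.
The weights sum to 1/56.
So P(the ruby in chest 9 | the guide opened chest 1, chest 2, chest 5, chest 6, and chest 7) = (1/504) / (1/56) = 1/9.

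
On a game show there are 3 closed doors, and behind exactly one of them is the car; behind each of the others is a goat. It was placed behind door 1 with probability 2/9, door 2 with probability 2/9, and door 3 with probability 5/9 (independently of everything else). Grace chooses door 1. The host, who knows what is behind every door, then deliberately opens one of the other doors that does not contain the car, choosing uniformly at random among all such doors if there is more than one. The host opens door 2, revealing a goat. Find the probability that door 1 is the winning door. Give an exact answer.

1/6

Condition on the true location of the car.
If it is behind door 1 (prior 2/9): the host has 2 equally likely choices, so probability 1/2; weight (2/9)·(1/2) = 1/9.
If it is behind door 2 (prior 2/9): the host opened door 2, so this case is ruled out; weight (2/9)·0 = 0.
If it is behind door 3 (prior 5/9): the host has no choice, probability 1; weight (5/9)·1 = 5/9.
The weights sum to 2/3.
So P(the car behind door 1 | the host opened door 2) = (1/9) / (2/3) = 1/6.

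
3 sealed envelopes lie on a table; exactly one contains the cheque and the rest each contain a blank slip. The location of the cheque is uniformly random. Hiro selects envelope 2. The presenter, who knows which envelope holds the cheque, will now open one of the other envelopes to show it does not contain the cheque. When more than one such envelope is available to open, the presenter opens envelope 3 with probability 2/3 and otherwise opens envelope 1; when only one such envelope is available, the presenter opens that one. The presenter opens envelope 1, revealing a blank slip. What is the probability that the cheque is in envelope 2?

Apply Bayes' rule, conditioning on where the cheque actually is.
If it is in envelope 1 (prior 1/3): the presenter opened envelope 1, so this case is ruled out; weight (1/3)·0 = 0.
If it is in envelope 2 (prior 1/3): envelope 3 is available but not opened, probability 1/3; weight (1/3)·(1/3) = 1/9.
If it is in envelope 3 (prior 1/3): only envelope 1 is available, probability 1; weight (1/3)·1 = 1/3.
The weights sum to 4/9.
So P(the cheque in envelope 2 | the presenter opened envelope 1) = (1/9) / (4/9) = 1/4.

1/4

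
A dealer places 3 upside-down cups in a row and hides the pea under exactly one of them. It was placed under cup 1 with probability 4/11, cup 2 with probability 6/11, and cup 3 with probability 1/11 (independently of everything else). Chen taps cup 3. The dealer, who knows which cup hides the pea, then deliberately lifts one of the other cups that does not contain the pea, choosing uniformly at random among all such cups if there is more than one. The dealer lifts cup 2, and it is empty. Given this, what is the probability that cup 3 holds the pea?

1/9

Condition on the true location of the pea.
If it is under cup 1 (prior 4/11): the dealer has no choice, probability 1; weight (4/11)·1 = 4/11.
If it is under cup 2 (prior 6/11): the dealer opened cup 2, so this case is ruled out; weight (6/11)·0 = 0.
If it is under cup 3 (prior 1/11): the dealer has 2 equally likely choices, so probability 1/2; weight (1/11)·(1/2) = 1/22.
The weights sum to 9/22.
So P(the pea under cup 3 | the dealer opened cup 2) = (1/22) / (9/22) = 1/9.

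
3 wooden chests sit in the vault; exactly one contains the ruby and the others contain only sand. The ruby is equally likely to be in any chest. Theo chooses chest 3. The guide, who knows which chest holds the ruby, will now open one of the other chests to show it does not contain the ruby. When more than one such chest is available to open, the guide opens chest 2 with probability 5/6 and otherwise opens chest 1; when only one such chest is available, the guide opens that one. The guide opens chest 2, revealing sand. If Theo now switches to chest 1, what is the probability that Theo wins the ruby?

Condition on the true location of the ruby.
If it is in chest 1 (prior 1/3): only chest 2 is available, probability 1; weight (1/3)·1 = 1/3.
If it is in chest 2 (prior 1/3): the guide opened chest 2, so this case is ruled out; weight (1/3)·0 = 0.
If it is in chest 3 (prior 1/3): chest 2 is available, opened with probability 5/6; weight (1/3)·(5/6) = 5/18.
The weights sum to 11/18.
So P(the ruby in chest 1 | the guide opened chest 2) = (1/3) / (11/18) = 6/11.

6/11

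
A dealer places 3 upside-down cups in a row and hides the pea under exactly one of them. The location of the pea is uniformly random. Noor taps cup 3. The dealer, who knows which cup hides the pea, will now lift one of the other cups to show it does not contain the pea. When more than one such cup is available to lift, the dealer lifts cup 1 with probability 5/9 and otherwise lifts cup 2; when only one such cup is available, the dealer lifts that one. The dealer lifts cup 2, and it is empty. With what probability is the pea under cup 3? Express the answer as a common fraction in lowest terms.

4/13

Consider each possible location of the pea in turn.
If it is under cup 1 (prior 1/3): only cup 2 is available, probability 1; weight (1/3)·1 = 1/3.
If it is under cup 2 (prior 1/3): the dealer opened cup 2, so this case is ruled out; weight (1/3)·0 = 0.
If it is under cup 3 (prior 1/3): cup 1 is available but not opened, probability 4/9; weight (1/3)·(4/9) = 4/27.
The weights sum to 13/27.
So P(the pea under cup 3 | the dealer opened cup 2) = (4/27) / (13/27) = 4/13.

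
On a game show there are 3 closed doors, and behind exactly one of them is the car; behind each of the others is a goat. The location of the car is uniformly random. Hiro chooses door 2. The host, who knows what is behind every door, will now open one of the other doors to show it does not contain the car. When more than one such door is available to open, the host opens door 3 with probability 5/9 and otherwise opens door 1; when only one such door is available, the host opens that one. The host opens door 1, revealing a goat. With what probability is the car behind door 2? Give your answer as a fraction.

4/13

Consider each possible location of the car in turn.
If it is behind door 1 (prior 1/3): the host opened door 1, so this case is ruled out; weight (1/3)·0 = 0.
If it is behind door 2 (prior 1/3): door 3 is available but not opened, probability 4/9; weight (1/3)·(4/9) = 4/27.
If it is behind door 3 (prior 1/3): only door 1 is available, probability 1; weight (1/3)·1 = 1/3.
The weights sum to 13/27.
So P(the car behind door 2 | the host opened door 1) = (4/27) / (13/27) = 4/13.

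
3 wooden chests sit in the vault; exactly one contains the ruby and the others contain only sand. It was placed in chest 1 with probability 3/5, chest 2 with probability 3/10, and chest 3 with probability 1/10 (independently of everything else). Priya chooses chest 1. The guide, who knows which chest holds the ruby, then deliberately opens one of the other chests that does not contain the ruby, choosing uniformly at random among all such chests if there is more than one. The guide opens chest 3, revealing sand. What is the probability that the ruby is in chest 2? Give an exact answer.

Apply Bayes' rule, conditioning on where the ruby actually is.
If it is in chest 1 (prior 3/5): the guide has 2 equally likely choices, so probability 1/2; weight (3/5)·(1/2) = 3/10.
If it is in chest 2 (prior 3/10): the guide has no choice, probability 1; weight (3/10)·1 = 3/10.
If it is in chest 3 (prior 1/10): the guide opened chest 3, so this case is ruled out; weight (1/10)·0 = 0.
The weights sum to 3/5.
So P(the ruby in chest 2 | the guide opened chest 3) = (3/10) / (3/5) = 1/2.

1/2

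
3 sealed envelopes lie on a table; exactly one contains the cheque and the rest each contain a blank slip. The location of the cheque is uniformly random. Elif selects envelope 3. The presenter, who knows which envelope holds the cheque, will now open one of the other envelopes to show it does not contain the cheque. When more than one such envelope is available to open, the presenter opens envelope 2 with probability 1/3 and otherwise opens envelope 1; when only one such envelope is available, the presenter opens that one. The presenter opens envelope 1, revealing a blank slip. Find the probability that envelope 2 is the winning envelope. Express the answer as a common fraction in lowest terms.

Apply Bayes' rule, conditioning on where the cheque actually is.
If it is in envelope 1 (prior 1/3): the presenter opened envelope 1, so this case is ruled out; weight (1/3)·0 = 0.
If it is in envelope 2 (prior 1/3): only envelope 1 is available, probability 1; weight (1/3)·1 = 1/3.
If it is in envelope 3 (prior 1/3): envelope 2 is available but not opened, probability 2/3; weight (1/3)·(2/3) = 2/9.
The weights sum to 5/9.
So P(the cheque in envelope 2 | the presenter opened envelope 1) = (1/3) / (5/9) = 3/5.

3/5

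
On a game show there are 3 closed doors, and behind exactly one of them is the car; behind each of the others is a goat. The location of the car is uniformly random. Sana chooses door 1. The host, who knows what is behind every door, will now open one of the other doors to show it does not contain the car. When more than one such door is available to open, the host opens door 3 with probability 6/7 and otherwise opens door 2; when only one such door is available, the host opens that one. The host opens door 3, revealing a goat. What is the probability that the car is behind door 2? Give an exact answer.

7/13

Apply Bayes' rule, conditioning on where the car actually is.
If it is behind door 1 (prior 1/3): door 3 is available, opened with probability 6/7; weight (1/3)·(6/7) = 2/7.
If it is behind door 2 (prior 1/3): only door 3 is available, probability 1; weight (1/3)·1 = 1/3.
If it is behind door 3 (prior 1/3): the host opened door 3, so this case is ruled out; weight (1/3)·0 = 0.
The weights sum to 13/21.
So P(the car behind door 2 | the host opened door 3) = (1/3) / (13/21) = 7/13.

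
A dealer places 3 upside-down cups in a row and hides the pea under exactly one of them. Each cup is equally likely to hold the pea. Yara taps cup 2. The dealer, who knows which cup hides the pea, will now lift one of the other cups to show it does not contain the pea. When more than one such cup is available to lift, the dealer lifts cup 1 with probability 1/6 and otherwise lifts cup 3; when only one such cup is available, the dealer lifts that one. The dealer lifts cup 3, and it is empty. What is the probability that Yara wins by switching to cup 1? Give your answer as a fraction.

Consider each possible location of the pea in turn.
If it is under cup 1 (prior 1/3): only cup 3 is available, probability 1; weight (1/3)·1 = 1/3.
If it is under cup 2 (prior 1/3): cup 1 is available but not opened, probability 5/6; weight (1/3)·(5/6) = 5/18.
If it is under cup 3 (prior 1/3): the dealer opened cup 3, so this case is ruled out; weight (1/3)·0 = 0.
The weights sum to 11/18.
So P(the pea under cup 1 | the dealer opened cup 3) = (1/3) / (11/18) = 6/11.

6/11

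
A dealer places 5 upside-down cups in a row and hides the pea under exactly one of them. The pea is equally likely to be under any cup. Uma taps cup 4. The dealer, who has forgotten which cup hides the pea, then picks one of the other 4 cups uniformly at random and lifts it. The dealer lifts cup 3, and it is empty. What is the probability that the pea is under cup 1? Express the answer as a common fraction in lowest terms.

Consider each possible location of the pea in turn.
If it is under any of cups 1, 2, 4, and 5 (prior 1/5 each): the dealer picks cup 3 with probability 1/4 regardless, and it is not the prize; weight (1/5)·(1/4) = 1/20 each.
If it is under cup 3 (prior 1/5): the dealer opened cup 3, so this case is ruled out; weight (1/5)·0 = 0.
The weights sum to 1/5.
So P(the pea under cup 1 | the dealer opened cup 3) = (1/20) / (1/5) = 1/4.

1/4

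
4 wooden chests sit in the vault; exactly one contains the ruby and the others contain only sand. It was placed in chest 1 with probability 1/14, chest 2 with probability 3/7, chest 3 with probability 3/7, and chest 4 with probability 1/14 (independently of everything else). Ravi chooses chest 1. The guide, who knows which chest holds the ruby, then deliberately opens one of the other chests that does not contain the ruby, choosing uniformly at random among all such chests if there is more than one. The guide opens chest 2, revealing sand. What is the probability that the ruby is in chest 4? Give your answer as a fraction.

Apply Bayes' rule, conditioning on where the ruby actually is.
If it is in chest 1 (prior 1/14): the guide has 3 equally likely choices, so probability 1/3; weight (1/14)·(1/3) = 1/42.
If it is in chest 2 (prior 3/7): the guide opened chest 2, so this case is ruled out; weight (3/7)·0 = 0.
If it is in chest 3 (prior 3/7): the guide has 2 equally likely choices, so probability 1/2; weight (3/7)·(1/2) = 3/14.
If it is in chest 4 (prior 1/14): the guide has 2 equally likely choices, so probability 1/2; weight (1/14)·(1/2) = 1/28.
The weights sum to 23/84.
So P(the ruby in chest 4 | the guide opened chest 2) = (1/28) / (23/84) = 3/23.

3/23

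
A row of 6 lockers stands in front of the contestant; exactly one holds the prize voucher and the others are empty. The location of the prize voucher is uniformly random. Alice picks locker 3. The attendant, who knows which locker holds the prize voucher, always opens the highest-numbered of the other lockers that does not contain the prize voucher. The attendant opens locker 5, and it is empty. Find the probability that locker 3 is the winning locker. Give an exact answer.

Condition on the true location of the prize voucher.
If it is in any of lockers 1, 2, 3, and 4 (prior 1/6 each): the attendant would have opened locker 6 instead, probability 0; weight (1/6)·0 = 0 each.
If it is in locker 5 (prior 1/6): the attendant opened locker 5, so this case is ruled out; weight (1/6)·0 = 0.
If it is in locker 6 (prior 1/6): locker 5 is the highest-numbered option available, probability 1; weight (1/6)·1 = 1/6.
The weights sum to 1/6.
So P(the prize voucher in locker 3 | the attendant opened locker 5) = 0 / (1/6) = 0.

0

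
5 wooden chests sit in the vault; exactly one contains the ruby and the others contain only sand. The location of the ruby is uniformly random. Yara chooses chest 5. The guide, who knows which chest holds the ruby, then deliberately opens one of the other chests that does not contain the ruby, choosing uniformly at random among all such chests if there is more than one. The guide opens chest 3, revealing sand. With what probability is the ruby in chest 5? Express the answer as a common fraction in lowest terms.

Consider each possible location of the ruby in turn.
If it is in any of chests 1, 2, and 4 (prior 1/5 each): the guide has 3 equally likely choices, so probability 1/3; weight (1/5)·(1/3) = 1/15 each.
If it is in chest 3 (prior 1/5): the guide opened chest 3, so this case is ruled out; weight (1/5)·0 = 0.
If it is in chest 5 (prior 1/5): the guide has 4 equally likely choices, so probability 1/4; weight (1/5)·(1/4) = 1/20.
The weights sum to 1/4.
So P(the ruby in chest 5 | the guide opened chest 3) = (1/20) / (1/4) = 1/5.

1/5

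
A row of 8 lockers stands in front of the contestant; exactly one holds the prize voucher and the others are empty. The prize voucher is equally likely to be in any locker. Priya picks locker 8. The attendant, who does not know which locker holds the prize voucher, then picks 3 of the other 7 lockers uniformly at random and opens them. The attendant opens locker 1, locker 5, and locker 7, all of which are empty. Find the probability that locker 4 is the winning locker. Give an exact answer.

Condition on the true location of the prize voucher.
If it is in any of lockers 1, 5, and 7 (prior 1/8 each): that locker was opened and seen not to hold the prize — ruled out; weight (1/8)·0 = 0 each.
If it is in any of lockers 2, 3, 4, 6, and 8 (prior 1/8 each): the attendant picks exactly this set with probability 1/35 regardless, and none is the prize; weight (1/8)·(1/35) = 1/280 each.
The weights sum to 1/56.
So P(the prize voucher in locker 4 | the attendant opened locker 1, locker 5, and locker 7) = (1/280) / (1/56) = 1/5.

1/5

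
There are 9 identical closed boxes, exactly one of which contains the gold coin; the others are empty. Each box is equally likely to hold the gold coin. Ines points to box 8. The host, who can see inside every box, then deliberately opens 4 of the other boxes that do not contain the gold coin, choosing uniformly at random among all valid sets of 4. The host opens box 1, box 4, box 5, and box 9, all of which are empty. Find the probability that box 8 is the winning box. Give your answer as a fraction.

1/9

Consider each possible location of the gold coin in turn.
If it is in any of boxes 1, 4, 5, and 9 (prior 1/9 each): that box was opened and seen not to hold the prize — ruled out; weight (1/9)·0 = 0 each.
If it is in any of boxes 2, 3, 6, and 7 (prior 1/9 each): the host has 35 equally likely choices, so probability 1/35; weight (1/9)·(1/35) = 1/315 each.
If it is in box 8 (prior 1/9): the host has 70 equally likely choices, so probability 1/70; weight (1/9)·(1/70) = 1/630.
The weights sum to 1/70.
So P(the gold coin in box 8 | the host opened box 1, box 4, box 5, and box 9) = (1/630) / (1/70) = 1/9.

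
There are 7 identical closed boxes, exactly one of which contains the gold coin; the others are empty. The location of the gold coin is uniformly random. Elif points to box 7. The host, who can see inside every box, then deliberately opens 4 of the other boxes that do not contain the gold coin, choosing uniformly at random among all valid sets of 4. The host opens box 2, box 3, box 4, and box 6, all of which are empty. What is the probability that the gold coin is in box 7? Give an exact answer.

Apply Bayes' rule, conditioning on where the gold coin actually is.
If it is in either of boxes 1 and 5 (prior 1/7 each): the host has 5 equally likely choices, so probability 1/5; weight (1/7)·(1/5) = 1/35 each.
If it is in any of boxes 2, 3, 4, and 6 (prior 1/7 each): that box was opened and seen not to hold the prize — ruled out; weight (1/7)·0 = 0 each.
If it is in box 7 (prior 1/7): the host has 15 equally likely choices, so probability 1/15; weight (1/7)·(1/15) = 1/105.
The weights sum to 1/15.
So P(the gold coin in box 7 | the host opened box 2, box 3, box 4, and box 6) = (1/105) / (1/15) = 1/7.

1/7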